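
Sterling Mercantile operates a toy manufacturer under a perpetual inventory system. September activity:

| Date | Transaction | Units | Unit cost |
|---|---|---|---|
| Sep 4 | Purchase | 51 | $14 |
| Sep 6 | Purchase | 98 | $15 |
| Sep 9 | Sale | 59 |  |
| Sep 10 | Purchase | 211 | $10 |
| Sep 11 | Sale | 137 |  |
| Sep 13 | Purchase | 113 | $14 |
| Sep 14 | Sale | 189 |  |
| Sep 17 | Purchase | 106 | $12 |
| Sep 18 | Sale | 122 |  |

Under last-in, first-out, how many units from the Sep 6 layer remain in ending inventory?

21

Sep 9, 59 sold [LIFO — newest first]: 59 @ $15 = $885
Sep 11, 137 sold [LIFO — newest first]: 137 @ $10 = $1,370
Sep 14, 189 sold [LIFO — newest first]: 113 @ $14 + 74 @ $10 + 2 @ $15 = $2,352
Sep 18, 122 sold [LIFO — newest first]: 106 @ $12 + 16 @ $15 = $1,512
Total COGS = $885 + $1,370 + $2,352 + $1,512 = $6,119
Ending inventory: 51 @ $14 + 21 @ $15 = $1,029
Check: goods available $7,148 = COGS $6,119 + ending $1,029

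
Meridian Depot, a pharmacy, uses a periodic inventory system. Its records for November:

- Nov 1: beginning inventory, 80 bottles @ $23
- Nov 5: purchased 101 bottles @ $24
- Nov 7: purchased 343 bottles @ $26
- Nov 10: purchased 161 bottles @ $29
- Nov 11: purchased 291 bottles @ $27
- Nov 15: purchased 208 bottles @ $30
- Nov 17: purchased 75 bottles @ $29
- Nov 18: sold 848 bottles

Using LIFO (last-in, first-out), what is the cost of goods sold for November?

COGS = $23,879

Nov 18, 848 sold [LIFO — newest first]: 75 @ $29 + 208 @ $30 + 291 @ $27 + 161 @ $29 + 113 @ $26 = $23,879
Ending inventory: 80 @ $23 + 101 @ $24 + 230 @ $26 = $10,244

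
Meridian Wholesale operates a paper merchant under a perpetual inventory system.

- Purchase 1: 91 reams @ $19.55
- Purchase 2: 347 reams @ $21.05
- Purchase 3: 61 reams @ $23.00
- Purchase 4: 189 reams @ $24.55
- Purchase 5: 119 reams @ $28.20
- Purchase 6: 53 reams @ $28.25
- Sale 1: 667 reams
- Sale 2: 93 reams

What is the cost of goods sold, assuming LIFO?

COGS = $18,010.90

Sale 1 (667) [LIFO — newest first]: 53 @ $28.25 + 119 @ $28.20 + 189 @ $24.55 + 61 @ $23.00 + 245 @ $21.05 = $16,053.25
Sale 2 (93) [LIFO — newest first]: 93 @ $21.05 = $1,957.65
Total COGS = $16,053.25 + $1,957.65 = $18,010.90
Ending inventory: 91 @ $19.55 + 9 @ $21.05 = $1,968.50
Check: goods available $19,979.40 = COGS $18,010.90 + ending $1,968.50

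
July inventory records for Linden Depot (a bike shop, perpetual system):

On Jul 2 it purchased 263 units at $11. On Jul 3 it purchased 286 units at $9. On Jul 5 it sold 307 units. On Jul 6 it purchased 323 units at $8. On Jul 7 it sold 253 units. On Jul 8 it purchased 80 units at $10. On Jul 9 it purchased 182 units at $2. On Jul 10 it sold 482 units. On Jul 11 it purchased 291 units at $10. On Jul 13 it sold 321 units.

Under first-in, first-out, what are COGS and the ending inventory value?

Jul 5, 307 sold [FIFO — oldest first]: 263 @ $11 + 44 @ $9 = $3,289
Jul 7, 253 sold [FIFO — oldest first]: 242 @ $9 + 11 @ $8 = $2,266
Jul 10, 482 sold [FIFO — oldest first]: 312 @ $8 + 80 @ $10 + 90 @ $2 = $3,476
Jul 13, 321 sold [FIFO — oldest first]: 92 @ $2 + 229 @ $10 = $2,474
Total COGS = $3,289 + $2,266 + $3,476 + $2,474 = $11,505
Ending inventory: 62 @ $10 = $620

COGS = $11,505; ending inventory = $620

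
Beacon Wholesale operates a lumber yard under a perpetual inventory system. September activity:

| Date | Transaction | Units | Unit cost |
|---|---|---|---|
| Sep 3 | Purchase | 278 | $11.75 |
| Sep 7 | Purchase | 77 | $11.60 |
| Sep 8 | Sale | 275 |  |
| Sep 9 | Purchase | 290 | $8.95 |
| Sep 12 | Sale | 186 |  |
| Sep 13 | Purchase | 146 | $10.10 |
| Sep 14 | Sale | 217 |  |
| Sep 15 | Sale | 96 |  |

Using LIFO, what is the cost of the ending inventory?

Ending inventory = $199.75

Sep 8, 275 sold [LIFO — newest first]: 77 @ $11.60 + 198 @ $11.75 = $3,219.70
Sep 12, 186 sold [LIFO — newest first]: 186 @ $8.95 = $1,664.70
Sep 14, 217 sold [LIFO — newest first]: 146 @ $10.10 + 71 @ $8.95 = $2,110.05
Sep 15, 96 sold [LIFO — newest first]: 33 @ $8.95 + 63 @ $11.75 = $1,035.60
Total COGS = $3,219.70 + $1,664.70 + $2,110.05 + $1,035.60 = $8,030.05
Ending inventory: 17 @ $11.75 = $199.75
Check: goods available $8,229.80 = COGS $8,030.05 + ending $199.75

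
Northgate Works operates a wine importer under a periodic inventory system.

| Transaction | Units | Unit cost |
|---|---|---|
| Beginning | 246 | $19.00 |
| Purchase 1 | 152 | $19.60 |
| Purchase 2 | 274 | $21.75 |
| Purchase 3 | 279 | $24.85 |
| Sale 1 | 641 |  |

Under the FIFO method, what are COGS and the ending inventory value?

COGS = $12,938.45; ending inventory = $7,607.40

Sale 1 (641) [FIFO — oldest first]: 246 @ $19.00 + 152 @ $19.60 + 243 @ $21.75 = $12,938.45
Ending inventory: 31 @ $21.75 + 279 @ $24.85 = $7,607.40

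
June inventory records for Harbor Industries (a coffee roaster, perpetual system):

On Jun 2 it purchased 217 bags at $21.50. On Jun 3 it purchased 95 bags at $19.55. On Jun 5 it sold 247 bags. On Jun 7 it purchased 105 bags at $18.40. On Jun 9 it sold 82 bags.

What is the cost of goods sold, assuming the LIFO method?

COGS = $6,634.05

Jun 5, 247 sold [LIFO — newest first]: 95 @ $19.55 + 152 @ $21.50 = $5,125.25
Jun 9, 82 sold [LIFO — newest first]: 82 @ $18.40 = $1,508.80
Total COGS = $5,125.25 + $1,508.80 = $6,634.05
Ending inventory: 65 @ $21.50 + 23 @ $18.40 = $1,820.70
Check: goods available $8,454.75 = COGS $6,634.05 + ending $1,820.70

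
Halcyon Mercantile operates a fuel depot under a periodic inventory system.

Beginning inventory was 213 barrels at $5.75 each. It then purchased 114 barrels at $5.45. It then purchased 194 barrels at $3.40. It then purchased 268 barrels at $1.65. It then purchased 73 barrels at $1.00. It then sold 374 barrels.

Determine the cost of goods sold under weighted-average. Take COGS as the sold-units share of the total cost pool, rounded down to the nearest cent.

Sale 1, sell 374: 374/862 × $3,020.85 → $1,310.67
Ending inventory (cost pool remaining) = $1,710.18

COGS = $1,310.67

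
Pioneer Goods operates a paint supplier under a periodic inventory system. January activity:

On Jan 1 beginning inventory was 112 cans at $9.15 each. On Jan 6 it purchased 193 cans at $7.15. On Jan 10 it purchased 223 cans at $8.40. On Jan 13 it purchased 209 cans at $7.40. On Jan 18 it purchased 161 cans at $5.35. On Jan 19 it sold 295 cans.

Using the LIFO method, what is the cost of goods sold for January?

COGS = $1,852.95

Jan 19, 295 sold [LIFO — newest first]: 161 @ $5.35 + 134 @ $7.40 = $1,852.95
Ending inventory: 112 @ $9.15 + 193 @ $7.15 + 223 @ $8.40 + 75 @ $7.40 = $4,832.95
Check: goods available $6,685.90 = COGS $1,852.95 + ending $4,832.95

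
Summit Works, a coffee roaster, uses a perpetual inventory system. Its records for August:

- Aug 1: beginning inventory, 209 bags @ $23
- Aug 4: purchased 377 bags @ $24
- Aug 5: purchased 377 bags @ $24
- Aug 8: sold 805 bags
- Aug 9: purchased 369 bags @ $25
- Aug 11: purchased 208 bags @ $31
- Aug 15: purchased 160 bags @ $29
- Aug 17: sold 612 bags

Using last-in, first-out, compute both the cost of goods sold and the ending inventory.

COGS = $36,457; ending inventory = $6,759

Aug 8, 805 sold [LIFO — newest first]: 377 @ $24 + 377 @ $24 + 51 @ $23 = $19,269
Aug 17, 612 sold [LIFO — newest first]: 160 @ $29 + 208 @ $31 + 244 @ $25 = $17,188
Total COGS = $19,269 + $17,188 = $36,457
Ending inventory: 158 @ $23 + 125 @ $25 = $6,759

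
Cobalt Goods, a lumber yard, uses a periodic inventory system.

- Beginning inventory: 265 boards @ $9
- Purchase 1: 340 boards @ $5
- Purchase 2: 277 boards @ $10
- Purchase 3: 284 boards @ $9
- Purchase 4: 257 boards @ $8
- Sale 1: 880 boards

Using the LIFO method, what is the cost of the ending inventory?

Sale 1 (880) [LIFO — newest first]: 257 @ $8 + 284 @ $9 + 277 @ $10 + 62 @ $5 = $7,692
Ending inventory: 265 @ $9 + 278 @ $5 = $3,775

Ending inventory = $3,775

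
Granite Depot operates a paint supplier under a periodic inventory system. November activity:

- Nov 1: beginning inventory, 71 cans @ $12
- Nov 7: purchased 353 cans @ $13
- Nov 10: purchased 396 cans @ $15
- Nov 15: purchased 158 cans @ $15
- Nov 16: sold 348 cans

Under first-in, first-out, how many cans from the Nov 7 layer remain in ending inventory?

Nov 16, 348 sold [FIFO — oldest first]: 71 @ $12 + 277 @ $13 = $4,453
Ending inventory: 76 @ $13 + 396 @ $15 + 158 @ $15 = $9,298

76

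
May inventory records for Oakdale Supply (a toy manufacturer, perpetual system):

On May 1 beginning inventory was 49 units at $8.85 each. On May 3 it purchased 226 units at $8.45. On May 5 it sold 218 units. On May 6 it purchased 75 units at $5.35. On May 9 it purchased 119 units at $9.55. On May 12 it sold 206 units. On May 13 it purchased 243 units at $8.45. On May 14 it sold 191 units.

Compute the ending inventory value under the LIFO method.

May 5, 218 sold [LIFO — newest first]: 218 @ $8.45 = $1,842.10
May 12, 206 sold [LIFO — newest first]: 119 @ $9.55 + 75 @ $5.35 + 8 @ $8.45 + 4 @ $8.85 = $1,640.70
May 14, 191 sold [LIFO — newest first]: 191 @ $8.45 = $1,613.95
Total COGS = $1,842.10 + $1,640.70 + $1,613.95 = $5,096.75
Ending inventory: 45 @ $8.85 + 52 @ $8.45 = $837.65

Ending inventory = $837.65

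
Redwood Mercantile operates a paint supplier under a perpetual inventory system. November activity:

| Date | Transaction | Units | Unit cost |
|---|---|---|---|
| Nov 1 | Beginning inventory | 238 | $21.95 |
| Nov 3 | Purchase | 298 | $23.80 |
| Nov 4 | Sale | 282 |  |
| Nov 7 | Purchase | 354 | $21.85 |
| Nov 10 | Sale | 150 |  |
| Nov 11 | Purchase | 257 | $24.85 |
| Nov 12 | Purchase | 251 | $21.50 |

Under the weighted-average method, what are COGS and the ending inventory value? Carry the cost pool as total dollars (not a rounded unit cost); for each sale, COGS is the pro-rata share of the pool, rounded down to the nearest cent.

COGS = $9,828.16; ending inventory = $22,006.19

After Nov 1: 238 on hand, pool $5,224.10 (≈ $21.9500 each)
After Nov 3: 536 on hand, pool $12,316.50 (≈ $22.9785 each)
Nov 4, sell 282: 282/536 × $12,316.50 → $6,479.94
After Nov 7: 608 on hand, pool $13,571.46 (≈ $22.3215 each)
Nov 10, sell 150: 150/608 × $13,571.46 → $3,348.22
After Nov 11: 715 on hand, pool $16,609.69 (≈ $23.2303 each)
After Nov 12: 966 on hand, pool $22,006.19 (≈ $22.7807 each)
Total COGS = $6,479.94 + $3,348.22 = $9,828.16
Ending inventory (cost pool remaining) = $22,006.19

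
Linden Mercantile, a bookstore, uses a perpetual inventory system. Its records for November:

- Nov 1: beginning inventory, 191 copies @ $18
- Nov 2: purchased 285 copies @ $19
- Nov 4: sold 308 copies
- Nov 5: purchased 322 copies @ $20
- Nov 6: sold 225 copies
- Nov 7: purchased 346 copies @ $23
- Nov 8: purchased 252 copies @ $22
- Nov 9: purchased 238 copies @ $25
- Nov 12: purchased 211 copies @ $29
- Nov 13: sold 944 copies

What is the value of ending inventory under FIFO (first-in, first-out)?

Nov 4, 308 sold [FIFO — oldest first]: 191 @ $18 + 117 @ $19 = $5,661
Nov 6, 225 sold [FIFO — oldest first]: 168 @ $19 + 57 @ $20 = $4,332
Nov 13, 944 sold [FIFO — oldest first]: 265 @ $20 + 346 @ $23 + 252 @ $22 + 81 @ $25 = $20,827
Total COGS = $5,661 + $4,332 + $20,827 = $30,820
Ending inventory: 157 @ $25 + 211 @ $29 = $10,044

Ending inventory = $10,044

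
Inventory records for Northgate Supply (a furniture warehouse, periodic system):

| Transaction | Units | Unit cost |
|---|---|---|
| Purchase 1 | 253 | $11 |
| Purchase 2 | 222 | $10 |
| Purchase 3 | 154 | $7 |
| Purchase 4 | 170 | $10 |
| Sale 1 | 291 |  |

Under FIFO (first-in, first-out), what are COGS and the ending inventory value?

COGS = $3,163; ending inventory = $4,618

Sale 1 (291) [FIFO — oldest first]: 253 @ $11 + 38 @ $10 = $3,163
Ending inventory: 184 @ $10 + 154 @ $7 + 170 @ $10 = $4,618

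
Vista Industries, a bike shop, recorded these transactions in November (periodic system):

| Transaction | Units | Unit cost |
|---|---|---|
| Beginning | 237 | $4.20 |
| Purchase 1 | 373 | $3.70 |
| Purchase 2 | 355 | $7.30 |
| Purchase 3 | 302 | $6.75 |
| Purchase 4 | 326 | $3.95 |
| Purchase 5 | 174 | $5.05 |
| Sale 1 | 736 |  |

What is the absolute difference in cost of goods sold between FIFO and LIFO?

$464.10

FIFO COGS: 237 @ $4.20 + 373 @ $3.70 + 126 @ $7.30 = $3,295.30
LIFO COGS: 174 @ $5.05 + 326 @ $3.95 + 236 @ $6.75 = $3,759.40
Difference = |$3,295.30 − $3,759.40| = $464.10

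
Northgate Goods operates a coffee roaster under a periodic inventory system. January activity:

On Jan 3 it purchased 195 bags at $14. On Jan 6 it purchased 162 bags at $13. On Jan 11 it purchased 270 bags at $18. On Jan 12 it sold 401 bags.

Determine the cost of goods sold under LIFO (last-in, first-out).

COGS = $6,563

Jan 12, 401 sold [LIFO — newest first]: 270 @ $18 + 131 @ $13 = $6,563
Ending inventory: 195 @ $14 + 31 @ $13 = $3,133
Check: goods available $9,696 = COGS $6,563 + ending $3,133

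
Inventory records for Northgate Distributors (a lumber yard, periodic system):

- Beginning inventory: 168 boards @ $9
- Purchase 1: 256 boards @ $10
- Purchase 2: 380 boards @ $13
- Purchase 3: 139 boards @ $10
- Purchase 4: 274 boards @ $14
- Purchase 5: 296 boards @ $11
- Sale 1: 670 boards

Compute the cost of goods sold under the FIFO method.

COGS = $7,270

Sale 1 (670) [FIFO — oldest first]: 168 @ $9 + 256 @ $10 + 246 @ $13 = $7,270
Ending inventory: 134 @ $13 + 139 @ $10 + 274 @ $14 + 296 @ $11 = $10,224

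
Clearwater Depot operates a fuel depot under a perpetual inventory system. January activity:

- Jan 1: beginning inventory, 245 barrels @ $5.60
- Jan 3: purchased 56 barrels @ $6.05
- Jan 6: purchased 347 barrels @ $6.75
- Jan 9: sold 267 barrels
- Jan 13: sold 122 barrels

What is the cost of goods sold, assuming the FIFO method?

Jan 9, 267 sold [FIFO — oldest first]: 245 @ $5.60 + 22 @ $6.05 = $1,505.10
Jan 13, 122 sold [FIFO — oldest first]: 34 @ $6.05 + 88 @ $6.75 = $799.70
Total COGS = $1,505.10 + $799.70 = $2,304.80
Ending inventory: 259 @ $6.75 = $1,748.25

COGS = $2,304.80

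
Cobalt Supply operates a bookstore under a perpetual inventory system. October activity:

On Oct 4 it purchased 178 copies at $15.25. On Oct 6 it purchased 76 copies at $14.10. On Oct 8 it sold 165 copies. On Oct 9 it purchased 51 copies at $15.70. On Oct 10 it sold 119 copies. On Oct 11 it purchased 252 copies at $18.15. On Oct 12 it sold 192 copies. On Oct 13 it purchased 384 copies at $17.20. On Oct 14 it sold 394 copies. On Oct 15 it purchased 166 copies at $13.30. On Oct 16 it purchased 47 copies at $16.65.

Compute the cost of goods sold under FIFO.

Oct 8, 165 sold [FIFO — oldest first]: 165 @ $15.25 = $2,516.25
Oct 10, 119 sold [FIFO — oldest first]: 13 @ $15.25 + 76 @ $14.10 + 30 @ $15.70 = $1,740.85
Oct 12, 192 sold [FIFO — oldest first]: 21 @ $15.70 + 171 @ $18.15 = $3,433.35
Oct 14, 394 sold [FIFO — oldest first]: 81 @ $18.15 + 313 @ $17.20 = $6,853.75
Total COGS = $2,516.25 + $1,740.85 + $3,433.35 + $6,853.75 = $14,544.20
Ending inventory: 71 @ $17.20 + 166 @ $13.30 + 47 @ $16.65 = $4,211.55
Check: goods available $18,755.75 = COGS $14,544.20 + ending $4,211.55

COGS = $14,544.20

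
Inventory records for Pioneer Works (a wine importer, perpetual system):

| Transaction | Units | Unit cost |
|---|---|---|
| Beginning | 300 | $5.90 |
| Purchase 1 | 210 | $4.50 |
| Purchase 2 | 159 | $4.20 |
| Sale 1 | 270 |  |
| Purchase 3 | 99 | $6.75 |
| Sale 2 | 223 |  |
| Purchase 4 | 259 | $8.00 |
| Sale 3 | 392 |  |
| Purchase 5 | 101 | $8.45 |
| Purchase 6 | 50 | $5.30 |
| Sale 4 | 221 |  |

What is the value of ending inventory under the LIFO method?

Ending inventory = $424.80

Sale 1 (270) [LIFO — newest first]: 159 @ $4.20 + 111 @ $4.50 = $1,167.30
Sale 2 (223) [LIFO — newest first]: 99 @ $6.75 + 99 @ $4.50 + 25 @ $5.90 = $1,261.25
Sale 3 (392) [LIFO — newest first]: 259 @ $8.00 + 133 @ $5.90 = $2,856.70
Sale 4 (221) [LIFO — newest first]: 50 @ $5.30 + 101 @ $8.45 + 70 @ $5.90 = $1,531.45
Total COGS = $1,167.30 + $1,261.25 + $2,856.70 + $1,531.45 = $6,816.70
Ending inventory: 72 @ $5.90 = $424.80
Check: goods available $7,241.50 = COGS $6,816.70 + ending $424.80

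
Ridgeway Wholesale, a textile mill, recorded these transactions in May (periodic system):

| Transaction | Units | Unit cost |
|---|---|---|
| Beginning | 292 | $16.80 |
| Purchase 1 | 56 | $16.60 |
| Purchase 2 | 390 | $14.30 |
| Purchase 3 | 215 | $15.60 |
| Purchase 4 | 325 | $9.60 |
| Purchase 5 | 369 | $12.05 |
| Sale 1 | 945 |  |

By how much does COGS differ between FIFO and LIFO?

FIFO COGS: 292 @ $16.80 + 56 @ $16.60 + 390 @ $14.30 + 207 @ $15.60 = $14,641.40
LIFO COGS: 369 @ $12.05 + 325 @ $9.60 + 215 @ $15.60 + 36 @ $14.30 = $11,435.25
Difference = |$14,641.40 − $11,435.25| = $3,206.15

$3,206.15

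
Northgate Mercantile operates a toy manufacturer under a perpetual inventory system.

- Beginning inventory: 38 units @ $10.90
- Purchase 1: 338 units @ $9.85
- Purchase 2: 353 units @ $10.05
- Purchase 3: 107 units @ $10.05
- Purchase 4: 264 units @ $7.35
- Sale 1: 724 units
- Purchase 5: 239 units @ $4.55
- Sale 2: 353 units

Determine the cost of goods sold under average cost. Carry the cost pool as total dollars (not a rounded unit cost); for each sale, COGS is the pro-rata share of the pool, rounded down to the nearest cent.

COGS = $9,430.18

After Beginning: 38 on hand, pool $414.20 (≈ $10.9000 each)
After Purchase 1: 376 on hand, pool $3,743.50 (≈ $9.9561 each)
After Purchase 2: 729 on hand, pool $7,291.15 (≈ $10.0016 each)
After Purchase 3: 836 on hand, pool $8,366.50 (≈ $10.0078 each)
After Purchase 4: 1100 on hand, pool $10,306.90 (≈ $9.3699 each)
Sale 1, sell 724: 724/1100 × $10,306.90 → $6,783.81
After Purchase 5: 615 on hand, pool $4,610.54 (≈ $7.4968 each)
Sale 2, sell 353: 353/615 × $4,610.54 → $2,646.37
Total COGS = $6,783.81 + $2,646.37 = $9,430.18
Ending inventory (cost pool remaining) = $1,964.17
Check: goods available $11,394.35 = COGS $9,430.18 + ending $1,964.17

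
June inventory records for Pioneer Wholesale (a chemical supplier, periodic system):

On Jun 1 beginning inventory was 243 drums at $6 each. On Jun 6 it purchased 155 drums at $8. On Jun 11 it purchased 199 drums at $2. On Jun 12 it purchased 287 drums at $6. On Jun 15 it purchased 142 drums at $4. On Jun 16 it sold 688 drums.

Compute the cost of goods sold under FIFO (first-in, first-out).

Jun 16, 688 sold [FIFO — oldest first]: 243 @ $6 + 155 @ $8 + 199 @ $2 + 91 @ $6 = $3,642
Ending inventory: 196 @ $6 + 142 @ $4 = $1,744
Check: goods available $5,386 = COGS $3,642 + ending $1,744

COGS = $3,642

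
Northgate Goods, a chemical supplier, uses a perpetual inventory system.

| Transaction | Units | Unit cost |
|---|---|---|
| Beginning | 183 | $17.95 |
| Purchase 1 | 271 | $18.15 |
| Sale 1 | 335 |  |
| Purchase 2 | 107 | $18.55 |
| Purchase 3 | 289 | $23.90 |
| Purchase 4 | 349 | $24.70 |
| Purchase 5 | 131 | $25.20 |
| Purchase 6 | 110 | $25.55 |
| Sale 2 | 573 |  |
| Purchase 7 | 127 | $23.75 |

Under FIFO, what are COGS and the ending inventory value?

Sale 1 (335) [FIFO — oldest first]: 183 @ $17.95 + 152 @ $18.15 = $6,043.65
Sale 2 (573) [FIFO — oldest first]: 119 @ $18.15 + 107 @ $18.55 + 289 @ $23.90 + 58 @ $24.70 = $12,484.40
Total COGS = $6,043.65 + $12,484.40 = $18,528.05
Ending inventory: 291 @ $24.70 + 131 @ $25.20 + 110 @ $25.55 + 127 @ $23.75 = $16,315.65
Check: goods available $34,843.70 = COGS $18,528.05 + ending $16,315.65

COGS = $18,528.05; ending inventory = $16,315.65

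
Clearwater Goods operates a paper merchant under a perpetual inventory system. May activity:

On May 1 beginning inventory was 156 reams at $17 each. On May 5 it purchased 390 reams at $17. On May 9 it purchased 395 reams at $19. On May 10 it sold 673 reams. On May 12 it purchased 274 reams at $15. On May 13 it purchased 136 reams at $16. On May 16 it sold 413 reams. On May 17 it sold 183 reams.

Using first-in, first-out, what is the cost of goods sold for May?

May 10, 673 sold [FIFO — oldest first]: 156 @ $17 + 390 @ $17 + 127 @ $19 = $11,695
May 16, 413 sold [FIFO — oldest first]: 268 @ $19 + 145 @ $15 = $7,267
May 17, 183 sold [FIFO — oldest first]: 129 @ $15 + 54 @ $16 = $2,799
Total COGS = $11,695 + $7,267 + $2,799 = $21,761
Ending inventory: 82 @ $16 = $1,312
Check: goods available $23,073 = COGS $21,761 + ending $1,312

COGS = $21,761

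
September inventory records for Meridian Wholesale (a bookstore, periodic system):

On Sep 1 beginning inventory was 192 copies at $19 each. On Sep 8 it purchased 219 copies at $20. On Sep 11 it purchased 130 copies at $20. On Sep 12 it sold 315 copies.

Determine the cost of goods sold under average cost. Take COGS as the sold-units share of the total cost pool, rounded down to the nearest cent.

COGS = $6,188.20

Sep 12, sell 315: 315/541 × $10,628.00 → $6,188.20
Ending inventory (cost pool remaining) = $4,439.80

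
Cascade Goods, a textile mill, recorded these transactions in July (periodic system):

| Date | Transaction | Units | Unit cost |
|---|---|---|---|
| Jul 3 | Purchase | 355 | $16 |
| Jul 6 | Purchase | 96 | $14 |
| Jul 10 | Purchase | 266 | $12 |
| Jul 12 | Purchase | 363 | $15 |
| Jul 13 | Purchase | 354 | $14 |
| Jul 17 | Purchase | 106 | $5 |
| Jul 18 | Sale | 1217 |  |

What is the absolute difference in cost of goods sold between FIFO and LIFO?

$1,600

FIFO COGS: 355 @ $16 + 96 @ $14 + 266 @ $12 + 363 @ $15 + 137 @ $14 = $17,579
LIFO COGS: 106 @ $5 + 354 @ $14 + 363 @ $15 + 266 @ $12 + 96 @ $14 + 32 @ $16 = $15,979
Difference = |$17,579 − $15,979| = $1,600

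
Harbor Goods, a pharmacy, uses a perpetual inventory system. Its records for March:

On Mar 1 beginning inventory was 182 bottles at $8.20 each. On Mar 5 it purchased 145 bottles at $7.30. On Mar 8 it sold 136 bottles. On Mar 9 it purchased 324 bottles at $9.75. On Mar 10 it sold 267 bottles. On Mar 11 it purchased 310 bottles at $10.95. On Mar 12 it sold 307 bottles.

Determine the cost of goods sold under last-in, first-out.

Mar 8, 136 sold [LIFO — newest first]: 136 @ $7.30 = $992.80
Mar 10, 267 sold [LIFO — newest first]: 267 @ $9.75 = $2,603.25
Mar 12, 307 sold [LIFO — newest first]: 307 @ $10.95 = $3,361.65
Total COGS = $992.80 + $2,603.25 + $3,361.65 = $6,957.70
Ending inventory: 182 @ $8.20 + 9 @ $7.30 + 57 @ $9.75 + 3 @ $10.95 = $2,146.70
Check: goods available $9,104.40 = COGS $6,957.70 + ending $2,146.70

COGS = $6,957.70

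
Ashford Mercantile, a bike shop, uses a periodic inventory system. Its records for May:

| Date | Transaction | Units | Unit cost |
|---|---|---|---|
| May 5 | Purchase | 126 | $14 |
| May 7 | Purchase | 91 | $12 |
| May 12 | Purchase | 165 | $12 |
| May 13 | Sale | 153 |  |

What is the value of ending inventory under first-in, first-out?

Ending inventory = $2,748

May 13, 153 sold [FIFO — oldest first]: 126 @ $14 + 27 @ $12 = $2,088
Ending inventory: 64 @ $12 + 165 @ $12 = $2,748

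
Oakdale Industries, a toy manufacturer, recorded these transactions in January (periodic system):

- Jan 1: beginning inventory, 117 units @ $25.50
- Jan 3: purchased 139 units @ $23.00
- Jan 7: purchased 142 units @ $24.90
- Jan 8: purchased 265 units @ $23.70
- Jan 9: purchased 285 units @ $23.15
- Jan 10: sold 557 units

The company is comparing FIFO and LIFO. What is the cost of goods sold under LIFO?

COGS = $13,052.55

FIFO COGS: 117 @ $25.50 + 139 @ $23.00 + 142 @ $24.90 + 159 @ $23.70 = $13,484.60
LIFO COGS: 285 @ $23.15 + 265 @ $23.70 + 7 @ $24.90 = $13,052.55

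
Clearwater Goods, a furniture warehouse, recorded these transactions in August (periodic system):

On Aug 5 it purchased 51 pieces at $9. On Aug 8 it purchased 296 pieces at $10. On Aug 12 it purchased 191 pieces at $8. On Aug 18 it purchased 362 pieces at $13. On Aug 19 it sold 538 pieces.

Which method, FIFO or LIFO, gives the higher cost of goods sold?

FIFO COGS: 51 @ $9 + 296 @ $10 + 191 @ $8 = $4,947
LIFO COGS: 362 @ $13 + 176 @ $8 = $6,114

LIFO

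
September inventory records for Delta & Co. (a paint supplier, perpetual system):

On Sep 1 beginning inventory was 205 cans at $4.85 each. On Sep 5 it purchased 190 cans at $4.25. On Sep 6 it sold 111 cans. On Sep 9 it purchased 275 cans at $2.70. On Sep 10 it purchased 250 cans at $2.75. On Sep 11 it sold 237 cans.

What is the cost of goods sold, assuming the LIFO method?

Sep 6, 111 sold [LIFO — newest first]: 111 @ $4.25 = $471.75
Sep 11, 237 sold [LIFO — newest first]: 237 @ $2.75 = $651.75
Total COGS = $471.75 + $651.75 = $1,123.50
Ending inventory: 205 @ $4.85 + 79 @ $4.25 + 275 @ $2.70 + 13 @ $2.75 = $2,108.25

COGS = $1,123.50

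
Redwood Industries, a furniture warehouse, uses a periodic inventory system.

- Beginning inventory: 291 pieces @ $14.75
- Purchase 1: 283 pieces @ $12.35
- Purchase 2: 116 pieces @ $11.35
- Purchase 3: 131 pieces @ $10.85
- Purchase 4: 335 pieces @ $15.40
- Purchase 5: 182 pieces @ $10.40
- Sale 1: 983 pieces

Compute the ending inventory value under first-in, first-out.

Sale 1 (983) [FIFO — oldest first]: 291 @ $14.75 + 283 @ $12.35 + 116 @ $11.35 + 131 @ $10.85 + 162 @ $15.40 = $13,020.05
Ending inventory: 173 @ $15.40 + 182 @ $10.40 = $4,557.00

Ending inventory = $4,557.00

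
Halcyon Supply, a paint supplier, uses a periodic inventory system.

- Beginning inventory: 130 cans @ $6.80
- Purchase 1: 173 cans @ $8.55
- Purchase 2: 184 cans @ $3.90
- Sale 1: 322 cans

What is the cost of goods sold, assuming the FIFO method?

Sale 1 (322) [FIFO — oldest first]: 130 @ $6.80 + 173 @ $8.55 + 19 @ $3.90 = $2,437.25
Ending inventory: 165 @ $3.90 = $643.50

COGS = $2,437.25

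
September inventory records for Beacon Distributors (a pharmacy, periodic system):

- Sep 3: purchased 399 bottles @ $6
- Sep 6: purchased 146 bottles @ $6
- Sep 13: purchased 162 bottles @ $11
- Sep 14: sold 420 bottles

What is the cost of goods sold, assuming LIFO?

Sep 14, 420 sold [LIFO — newest first]: 162 @ $11 + 146 @ $6 + 112 @ $6 = $3,330
Ending inventory: 287 @ $6 = $1,722
Check: goods available $5,052 = COGS $3,330 + ending $1,722

COGS = $3,330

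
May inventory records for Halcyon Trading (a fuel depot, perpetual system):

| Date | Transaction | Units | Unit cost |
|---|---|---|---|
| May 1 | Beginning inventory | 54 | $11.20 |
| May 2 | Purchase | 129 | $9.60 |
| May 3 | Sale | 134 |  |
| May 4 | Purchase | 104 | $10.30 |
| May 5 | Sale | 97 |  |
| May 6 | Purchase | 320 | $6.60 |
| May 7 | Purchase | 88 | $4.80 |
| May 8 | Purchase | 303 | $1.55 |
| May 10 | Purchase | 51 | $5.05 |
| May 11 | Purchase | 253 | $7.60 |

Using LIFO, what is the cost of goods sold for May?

May 3, 134 sold [LIFO — newest first]: 129 @ $9.60 + 5 @ $11.20 = $1,294.40
May 5, 97 sold [LIFO — newest first]: 97 @ $10.30 = $999.10
Total COGS = $1,294.40 + $999.10 = $2,293.50
Ending inventory: 49 @ $11.20 + 7 @ $10.30 + 320 @ $6.60 + 88 @ $4.80 + 303 @ $1.55 + 51 @ $5.05 + 253 @ $7.60 = $5,805.30

COGS = $2,293.50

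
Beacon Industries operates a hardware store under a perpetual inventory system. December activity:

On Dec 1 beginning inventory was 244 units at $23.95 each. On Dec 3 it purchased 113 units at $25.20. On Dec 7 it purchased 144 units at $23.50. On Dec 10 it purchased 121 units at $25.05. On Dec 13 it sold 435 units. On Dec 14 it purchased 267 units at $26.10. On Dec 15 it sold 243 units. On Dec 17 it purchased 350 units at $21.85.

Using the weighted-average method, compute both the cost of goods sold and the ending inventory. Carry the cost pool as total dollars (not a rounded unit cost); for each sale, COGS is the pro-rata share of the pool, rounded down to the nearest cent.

COGS = $16,725.62; ending inventory = $12,997.03

After Dec 1: 244 on hand, pool $5,843.80 (≈ $23.9500 each)
After Dec 3: 357 on hand, pool $8,691.40 (≈ $24.3457 each)
After Dec 7: 501 on hand, pool $12,075.40 (≈ $24.1026 each)
After Dec 10: 622 on hand, pool $15,106.45 (≈ $24.2869 each)
Dec 13, sell 435: 435/622 × $15,106.45 → $10,564.80
After Dec 14: 454 on hand, pool $11,510.35 (≈ $25.3532 each)
Dec 15, sell 243: 243/454 × $11,510.35 → $6,160.82
After Dec 17: 561 on hand, pool $12,997.03 (≈ $23.1676 each)
Total COGS = $10,564.80 + $6,160.82 = $16,725.62
Ending inventory (cost pool remaining) = $12,997.03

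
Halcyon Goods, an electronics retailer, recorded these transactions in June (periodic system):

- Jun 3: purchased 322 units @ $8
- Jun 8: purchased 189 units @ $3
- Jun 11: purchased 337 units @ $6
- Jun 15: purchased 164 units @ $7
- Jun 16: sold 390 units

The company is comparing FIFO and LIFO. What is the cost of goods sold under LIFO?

FIFO COGS: 322 @ $8 + 68 @ $3 = $2,780
LIFO COGS: 164 @ $7 + 226 @ $6 = $2,504

COGS = $2,504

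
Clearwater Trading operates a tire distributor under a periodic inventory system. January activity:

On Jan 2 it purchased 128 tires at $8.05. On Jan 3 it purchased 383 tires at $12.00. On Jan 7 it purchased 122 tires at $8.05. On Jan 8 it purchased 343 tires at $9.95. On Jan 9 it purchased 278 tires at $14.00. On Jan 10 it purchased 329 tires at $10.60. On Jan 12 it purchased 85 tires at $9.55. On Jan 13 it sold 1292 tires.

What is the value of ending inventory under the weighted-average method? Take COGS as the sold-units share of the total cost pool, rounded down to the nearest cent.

Ending inventory = $4,105.46

Jan 13, sell 1292: 1292/1668 × $18,212.50 → $14,107.04
Ending inventory (cost pool remaining) = $4,105.46
Check: goods available $18,212.50 = COGS $14,107.04 + ending $4,105.46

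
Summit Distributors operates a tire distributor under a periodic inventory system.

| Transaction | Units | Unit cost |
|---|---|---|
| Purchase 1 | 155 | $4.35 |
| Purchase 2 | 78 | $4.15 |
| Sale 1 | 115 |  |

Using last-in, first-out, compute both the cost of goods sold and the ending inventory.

COGS = $484.65; ending inventory = $513.30

Sale 1 (115) [LIFO — newest first]: 78 @ $4.15 + 37 @ $4.35 = $484.65
Ending inventory: 118 @ $4.35 = $513.30
Check: goods available $997.95 = COGS $484.65 + ending $513.30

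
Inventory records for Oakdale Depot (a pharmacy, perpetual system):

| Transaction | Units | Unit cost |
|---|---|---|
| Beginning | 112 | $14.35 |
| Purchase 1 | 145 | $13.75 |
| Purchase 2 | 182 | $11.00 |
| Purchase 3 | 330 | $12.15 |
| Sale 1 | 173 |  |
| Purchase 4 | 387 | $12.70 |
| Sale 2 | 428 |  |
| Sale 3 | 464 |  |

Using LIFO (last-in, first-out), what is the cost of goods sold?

COGS = $13,221.50

Sale 1 (173) [LIFO — newest first]: 173 @ $12.15 = $2,101.95
Sale 2 (428) [LIFO — newest first]: 387 @ $12.70 + 41 @ $12.15 = $5,413.05
Sale 3 (464) [LIFO — newest first]: 116 @ $12.15 + 182 @ $11.00 + 145 @ $13.75 + 21 @ $14.35 = $5,706.50
Total COGS = $2,101.95 + $5,413.05 + $5,706.50 = $13,221.50
Ending inventory: 91 @ $14.35 = $1,305.85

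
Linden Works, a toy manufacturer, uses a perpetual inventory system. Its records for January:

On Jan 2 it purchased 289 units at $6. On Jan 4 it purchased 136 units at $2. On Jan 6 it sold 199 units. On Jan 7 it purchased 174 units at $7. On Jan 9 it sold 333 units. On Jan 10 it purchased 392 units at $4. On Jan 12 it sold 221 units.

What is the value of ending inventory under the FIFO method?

Jan 6, 199 sold [FIFO — oldest first]: 199 @ $6 = $1,194
Jan 9, 333 sold [FIFO — oldest first]: 90 @ $6 + 136 @ $2 + 107 @ $7 = $1,561
Jan 12, 221 sold [FIFO — oldest first]: 67 @ $7 + 154 @ $4 = $1,085
Total COGS = $1,194 + $1,561 + $1,085 = $3,840
Ending inventory: 238 @ $4 = $952

Ending inventory = $952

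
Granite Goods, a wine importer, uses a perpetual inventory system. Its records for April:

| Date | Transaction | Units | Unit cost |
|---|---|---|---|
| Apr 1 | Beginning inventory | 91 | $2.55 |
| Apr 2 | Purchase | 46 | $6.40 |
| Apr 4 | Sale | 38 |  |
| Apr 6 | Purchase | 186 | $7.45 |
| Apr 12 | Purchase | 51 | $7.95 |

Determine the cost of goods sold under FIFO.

Apr 4, 38 sold [FIFO — oldest first]: 38 @ $2.55 = $96.90
Ending inventory: 53 @ $2.55 + 46 @ $6.40 + 186 @ $7.45 + 51 @ $7.95 = $2,220.70

COGS = $96.90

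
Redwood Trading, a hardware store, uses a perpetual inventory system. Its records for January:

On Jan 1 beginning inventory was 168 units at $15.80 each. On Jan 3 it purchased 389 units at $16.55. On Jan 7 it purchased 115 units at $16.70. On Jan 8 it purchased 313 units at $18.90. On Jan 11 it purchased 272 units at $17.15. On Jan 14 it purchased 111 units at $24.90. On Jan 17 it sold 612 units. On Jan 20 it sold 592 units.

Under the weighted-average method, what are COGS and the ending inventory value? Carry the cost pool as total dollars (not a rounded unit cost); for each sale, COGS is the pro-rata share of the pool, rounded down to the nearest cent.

COGS = $21,437.22; ending inventory = $2,920.03

After Jan 1: 168 on hand, pool $2,654.40 (≈ $15.8000 each)
After Jan 3: 557 on hand, pool $9,092.35 (≈ $16.3238 each)
After Jan 7: 672 on hand, pool $11,012.85 (≈ $16.3882 each)
After Jan 8: 985 on hand, pool $16,928.55 (≈ $17.1863 each)
After Jan 11: 1257 on hand, pool $21,593.35 (≈ $17.1785 each)
After Jan 14: 1368 on hand, pool $24,357.25 (≈ $17.8050 each)
Jan 17, sell 612: 612/1368 × $24,357.25 → $10,896.66
Jan 20, sell 592: 592/756 × $13,460.59 → $10,540.56
Total COGS = $10,896.66 + $10,540.56 = $21,437.22
Ending inventory (cost pool remaining) = $2,920.03
Check: goods available $24,357.25 = COGS $21,437.22 + ending $2,920.03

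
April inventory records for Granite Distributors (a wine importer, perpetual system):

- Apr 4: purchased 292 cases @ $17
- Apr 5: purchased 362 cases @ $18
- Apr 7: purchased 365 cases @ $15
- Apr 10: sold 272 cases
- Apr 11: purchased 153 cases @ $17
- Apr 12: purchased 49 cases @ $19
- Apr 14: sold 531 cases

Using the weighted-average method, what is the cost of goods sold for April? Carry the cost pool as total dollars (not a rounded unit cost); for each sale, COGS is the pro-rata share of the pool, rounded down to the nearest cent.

After Apr 4: 292 on hand, pool $4,964.00 (≈ $17.0000 each)
After Apr 5: 654 on hand, pool $11,480.00 (≈ $17.5535 each)
After Apr 7: 1019 on hand, pool $16,955.00 (≈ $16.6389 each)
Apr 10, sell 272: 272/1019 × $16,955.00 → $4,525.77
After Apr 11: 900 on hand, pool $15,030.23 (≈ $16.7003 each)
After Apr 12: 949 on hand, pool $15,961.23 (≈ $16.8190 each)
Apr 14, sell 531: 531/949 × $15,961.23 → $8,930.88
Total COGS = $4,525.77 + $8,930.88 = $13,456.65
Ending inventory (cost pool remaining) = $7,030.35
Check: goods available $20,487.00 = COGS $13,456.65 + ending $7,030.35

COGS = $13,456.65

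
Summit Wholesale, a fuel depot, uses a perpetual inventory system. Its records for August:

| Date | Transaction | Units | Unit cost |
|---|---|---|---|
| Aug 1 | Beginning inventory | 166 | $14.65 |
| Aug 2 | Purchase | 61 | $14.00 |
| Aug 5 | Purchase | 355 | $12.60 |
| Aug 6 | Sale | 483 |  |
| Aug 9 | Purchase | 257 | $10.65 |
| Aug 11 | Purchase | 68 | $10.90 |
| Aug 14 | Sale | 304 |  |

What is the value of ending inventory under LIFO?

Aug 6, 483 sold [LIFO — newest first]: 355 @ $12.60 + 61 @ $14.00 + 67 @ $14.65 = $6,308.55
Aug 14, 304 sold [LIFO — newest first]: 68 @ $10.90 + 236 @ $10.65 = $3,254.60
Total COGS = $6,308.55 + $3,254.60 = $9,563.15
Ending inventory: 99 @ $14.65 + 21 @ $10.65 = $1,674.00

Ending inventory = $1,674.00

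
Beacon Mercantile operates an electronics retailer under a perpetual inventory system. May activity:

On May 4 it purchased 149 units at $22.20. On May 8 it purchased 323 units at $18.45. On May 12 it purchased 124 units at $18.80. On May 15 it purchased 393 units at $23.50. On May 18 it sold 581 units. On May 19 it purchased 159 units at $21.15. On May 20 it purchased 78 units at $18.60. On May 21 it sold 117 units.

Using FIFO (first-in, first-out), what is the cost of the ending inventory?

Ending inventory = $11,652.15

May 18, 581 sold [FIFO — oldest first]: 149 @ $22.20 + 323 @ $18.45 + 109 @ $18.80 = $11,316.35
May 21, 117 sold [FIFO — oldest first]: 15 @ $18.80 + 102 @ $23.50 = $2,679.00
Total COGS = $11,316.35 + $2,679.00 = $13,995.35
Ending inventory: 291 @ $23.50 + 159 @ $21.15 + 78 @ $18.60 = $11,652.15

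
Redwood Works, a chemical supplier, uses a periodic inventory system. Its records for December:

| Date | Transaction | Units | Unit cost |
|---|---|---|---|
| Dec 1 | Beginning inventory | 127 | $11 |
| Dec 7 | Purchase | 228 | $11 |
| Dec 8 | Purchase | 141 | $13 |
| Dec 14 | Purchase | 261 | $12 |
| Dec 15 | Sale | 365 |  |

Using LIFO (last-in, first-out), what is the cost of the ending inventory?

Ending inventory = $4,386

Dec 15, 365 sold [LIFO — newest first]: 261 @ $12 + 104 @ $13 = $4,484
Ending inventory: 127 @ $11 + 228 @ $11 + 37 @ $13 = $4,386
Check: goods available $8,870 = COGS $4,484 + ending $4,386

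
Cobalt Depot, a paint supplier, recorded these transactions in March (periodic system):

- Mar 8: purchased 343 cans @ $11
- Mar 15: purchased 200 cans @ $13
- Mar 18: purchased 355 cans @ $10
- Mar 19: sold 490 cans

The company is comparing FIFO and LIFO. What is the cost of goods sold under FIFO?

COGS = $5,684

FIFO COGS: 343 @ $11 + 147 @ $13 = $5,684
LIFO COGS: 355 @ $10 + 135 @ $13 = $5,305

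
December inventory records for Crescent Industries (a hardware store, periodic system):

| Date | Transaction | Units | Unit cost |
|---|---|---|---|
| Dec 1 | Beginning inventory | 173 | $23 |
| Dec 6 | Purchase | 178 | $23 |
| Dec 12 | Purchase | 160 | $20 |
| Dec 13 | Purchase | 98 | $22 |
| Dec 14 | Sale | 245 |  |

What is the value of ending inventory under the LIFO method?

Dec 14, 245 sold [LIFO — newest first]: 98 @ $22 + 147 @ $20 = $5,096
Ending inventory: 173 @ $23 + 178 @ $23 + 13 @ $20 = $8,333

Ending inventory = $8,333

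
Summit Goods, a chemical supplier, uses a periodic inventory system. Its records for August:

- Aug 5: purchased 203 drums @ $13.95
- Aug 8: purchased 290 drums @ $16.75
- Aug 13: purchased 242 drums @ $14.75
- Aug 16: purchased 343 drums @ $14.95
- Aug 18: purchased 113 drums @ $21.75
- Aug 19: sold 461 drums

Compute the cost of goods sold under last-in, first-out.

Aug 19, 461 sold [LIFO — newest first]: 113 @ $21.75 + 343 @ $14.95 + 5 @ $14.75 = $7,659.35
Ending inventory: 203 @ $13.95 + 290 @ $16.75 + 237 @ $14.75 = $11,185.10

COGS = $7,659.35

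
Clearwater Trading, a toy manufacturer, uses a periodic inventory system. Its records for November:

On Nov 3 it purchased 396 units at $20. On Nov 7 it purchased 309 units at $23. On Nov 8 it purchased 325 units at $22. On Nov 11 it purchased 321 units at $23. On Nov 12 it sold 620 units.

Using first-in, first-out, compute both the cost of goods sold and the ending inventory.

COGS = $13,072; ending inventory = $16,488

Nov 12, 620 sold [FIFO — oldest first]: 396 @ $20 + 224 @ $23 = $13,072
Ending inventory: 85 @ $23 + 325 @ $22 + 321 @ $23 = $16,488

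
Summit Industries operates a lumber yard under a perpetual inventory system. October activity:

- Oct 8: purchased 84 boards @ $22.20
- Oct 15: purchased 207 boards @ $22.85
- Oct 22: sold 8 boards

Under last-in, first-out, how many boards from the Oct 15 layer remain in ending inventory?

199

Oct 22, 8 sold [LIFO — newest first]: 8 @ $22.85 = $182.80
Ending inventory: 84 @ $22.20 + 199 @ $22.85 = $6,411.95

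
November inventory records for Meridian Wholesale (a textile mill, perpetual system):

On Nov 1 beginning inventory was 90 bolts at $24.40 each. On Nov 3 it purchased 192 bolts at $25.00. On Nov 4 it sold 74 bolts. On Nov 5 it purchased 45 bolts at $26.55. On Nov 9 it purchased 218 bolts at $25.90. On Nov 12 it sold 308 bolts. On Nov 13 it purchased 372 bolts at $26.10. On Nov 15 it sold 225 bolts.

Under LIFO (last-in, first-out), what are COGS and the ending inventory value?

COGS = $15,688.45; ending inventory = $7,857.70

Nov 4, 74 sold [LIFO — newest first]: 74 @ $25.00 = $1,850.00
Nov 12, 308 sold [LIFO — newest first]: 218 @ $25.90 + 45 @ $26.55 + 45 @ $25.00 = $7,965.95
Nov 15, 225 sold [LIFO — newest first]: 225 @ $26.10 = $5,872.50
Total COGS = $1,850.00 + $7,965.95 + $5,872.50 = $15,688.45
Ending inventory: 90 @ $24.40 + 73 @ $25.00 + 147 @ $26.10 = $7,857.70
Check: goods available $23,546.15 = COGS $15,688.45 + ending $7,857.70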